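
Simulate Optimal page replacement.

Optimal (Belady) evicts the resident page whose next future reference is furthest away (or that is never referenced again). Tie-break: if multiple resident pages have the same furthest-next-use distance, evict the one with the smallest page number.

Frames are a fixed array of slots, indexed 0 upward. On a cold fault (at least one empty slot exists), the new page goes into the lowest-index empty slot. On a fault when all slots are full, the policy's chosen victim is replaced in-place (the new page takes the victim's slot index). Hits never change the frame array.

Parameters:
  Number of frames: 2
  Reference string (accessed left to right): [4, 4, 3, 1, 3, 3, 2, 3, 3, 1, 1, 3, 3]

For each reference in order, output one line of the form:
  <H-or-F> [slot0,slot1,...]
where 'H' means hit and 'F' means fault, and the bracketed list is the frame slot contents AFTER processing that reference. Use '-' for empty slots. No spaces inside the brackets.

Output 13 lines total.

F [4,-]
H [4,-]
F [4,3]
F [1,3]
H [1,3]
H [1,3]
F [2,3]
H [2,3]
H [2,3]
F [1,3]
H [1,3]
H [1,3]
H [1,3]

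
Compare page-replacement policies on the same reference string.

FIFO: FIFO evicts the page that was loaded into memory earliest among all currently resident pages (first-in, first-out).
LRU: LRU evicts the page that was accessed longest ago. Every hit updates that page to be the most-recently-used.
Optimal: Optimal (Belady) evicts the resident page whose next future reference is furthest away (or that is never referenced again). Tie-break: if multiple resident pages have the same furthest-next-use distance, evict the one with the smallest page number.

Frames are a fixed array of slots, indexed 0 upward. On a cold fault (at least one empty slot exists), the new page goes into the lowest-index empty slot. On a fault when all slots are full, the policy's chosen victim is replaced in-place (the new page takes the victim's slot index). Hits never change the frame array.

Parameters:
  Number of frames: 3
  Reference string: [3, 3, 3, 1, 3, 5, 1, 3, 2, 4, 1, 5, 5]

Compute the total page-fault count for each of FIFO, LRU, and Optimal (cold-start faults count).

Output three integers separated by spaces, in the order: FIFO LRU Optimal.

--- FIFO ---
  step 0: ref 3 -> FAULT, frames=[3,-,-] (faults so far: 1)
  step 1: ref 3 -> HIT, frames=[3,-,-] (faults so far: 1)
  step 2: ref 3 -> HIT, frames=[3,-,-] (faults so far: 1)
  step 3: ref 1 -> FAULT, frames=[3,1,-] (faults so far: 2)
  step 4: ref 3 -> HIT, frames=[3,1,-] (faults so far: 2)
  step 5: ref 5 -> FAULT, frames=[3,1,5] (faults so far: 3)
  step 6: ref 1 -> HIT, frames=[3,1,5] (faults so far: 3)
  step 7: ref 3 -> HIT, frames=[3,1,5] (faults so far: 3)
  step 8: ref 2 -> FAULT, evict 3, frames=[2,1,5] (faults so far: 4)
  step 9: ref 4 -> FAULT, evict 1, frames=[2,4,5] (faults so far: 5)
  step 10: ref 1 -> FAULT, evict 5, frames=[2,4,1] (faults so far: 6)
  step 11: ref 5 -> FAULT, evict 2, frames=[5,4,1] (faults so far: 7)
  step 12: ref 5 -> HIT, frames=[5,4,1] (faults so far: 7)
  FIFO total faults: 7
--- LRU ---
  step 0: ref 3 -> FAULT, frames=[3,-,-] (faults so far: 1)
  step 1: ref 3 -> HIT, frames=[3,-,-] (faults so far: 1)
  step 2: ref 3 -> HIT, frames=[3,-,-] (faults so far: 1)
  step 3: ref 1 -> FAULT, frames=[3,1,-] (faults so far: 2)
  step 4: ref 3 -> HIT, frames=[3,1,-] (faults so far: 2)
  step 5: ref 5 -> FAULT, frames=[3,1,5] (faults so far: 3)
  step 6: ref 1 -> HIT, frames=[3,1,5] (faults so far: 3)
  step 7: ref 3 -> HIT, frames=[3,1,5] (faults so far: 3)
  step 8: ref 2 -> FAULT, evict 5, frames=[3,1,2] (faults so far: 4)
  step 9: ref 4 -> FAULT, evict 1, frames=[3,4,2] (faults so far: 5)
  step 10: ref 1 -> FAULT, evict 3, frames=[1,4,2] (faults so far: 6)
  step 11: ref 5 -> FAULT, evict 2, frames=[1,4,5] (faults so far: 7)
  step 12: ref 5 -> HIT, frames=[1,4,5] (faults so far: 7)
  LRU total faults: 7
--- Optimal ---
  step 0: ref 3 -> FAULT, frames=[3,-,-] (faults so far: 1)
  step 1: ref 3 -> HIT, frames=[3,-,-] (faults so far: 1)
  step 2: ref 3 -> HIT, frames=[3,-,-] (faults so far: 1)
  step 3: ref 1 -> FAULT, frames=[3,1,-] (faults so far: 2)
  step 4: ref 3 -> HIT, frames=[3,1,-] (faults so far: 2)
  step 5: ref 5 -> FAULT, frames=[3,1,5] (faults so far: 3)
  step 6: ref 1 -> HIT, frames=[3,1,5] (faults so far: 3)
  step 7: ref 3 -> HIT, frames=[3,1,5] (faults so far: 3)
  step 8: ref 2 -> FAULT, evict 3, frames=[2,1,5] (faults so far: 4)
  step 9: ref 4 -> FAULT, evict 2, frames=[4,1,5] (faults so far: 5)
  step 10: ref 1 -> HIT, frames=[4,1,5] (faults so far: 5)
  step 11: ref 5 -> HIT, frames=[4,1,5] (faults so far: 5)
  step 12: ref 5 -> HIT, frames=[4,1,5] (faults so far: 5)
  Optimal total faults: 5

Answer: 7 7 5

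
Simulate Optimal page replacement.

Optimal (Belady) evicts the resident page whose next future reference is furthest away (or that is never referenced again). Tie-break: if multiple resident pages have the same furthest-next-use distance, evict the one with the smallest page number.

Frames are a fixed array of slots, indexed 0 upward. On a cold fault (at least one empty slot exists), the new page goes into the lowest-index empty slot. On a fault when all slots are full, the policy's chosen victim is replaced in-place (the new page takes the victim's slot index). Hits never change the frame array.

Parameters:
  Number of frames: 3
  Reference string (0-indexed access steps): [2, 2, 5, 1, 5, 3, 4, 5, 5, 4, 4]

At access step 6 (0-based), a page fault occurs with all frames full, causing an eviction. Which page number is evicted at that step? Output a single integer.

Step 0: ref 2 -> FAULT, frames=[2,-,-]
Step 1: ref 2 -> HIT, frames=[2,-,-]
Step 2: ref 5 -> FAULT, frames=[2,5,-]
Step 3: ref 1 -> FAULT, frames=[2,5,1]
Step 4: ref 5 -> HIT, frames=[2,5,1]
Step 5: ref 3 -> FAULT, evict 1, frames=[2,5,3]
Step 6: ref 4 -> FAULT, evict 2, frames=[4,5,3]
At step 6: evicted page 2

Answer: 2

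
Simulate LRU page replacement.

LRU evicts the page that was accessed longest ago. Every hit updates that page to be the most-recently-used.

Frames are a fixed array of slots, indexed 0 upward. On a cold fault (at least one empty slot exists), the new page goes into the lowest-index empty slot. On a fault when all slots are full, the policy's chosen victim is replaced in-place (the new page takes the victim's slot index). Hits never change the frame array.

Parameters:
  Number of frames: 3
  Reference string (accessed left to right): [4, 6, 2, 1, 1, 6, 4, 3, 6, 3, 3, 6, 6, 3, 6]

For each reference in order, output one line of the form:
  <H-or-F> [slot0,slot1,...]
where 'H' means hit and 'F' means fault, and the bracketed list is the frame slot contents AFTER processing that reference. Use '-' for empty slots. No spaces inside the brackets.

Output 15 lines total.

F [4,-,-]
F [4,6,-]
F [4,6,2]
F [1,6,2]
H [1,6,2]
H [1,6,2]
F [1,6,4]
F [3,6,4]
H [3,6,4]
H [3,6,4]
H [3,6,4]
H [3,6,4]
H [3,6,4]
H [3,6,4]
H [3,6,4]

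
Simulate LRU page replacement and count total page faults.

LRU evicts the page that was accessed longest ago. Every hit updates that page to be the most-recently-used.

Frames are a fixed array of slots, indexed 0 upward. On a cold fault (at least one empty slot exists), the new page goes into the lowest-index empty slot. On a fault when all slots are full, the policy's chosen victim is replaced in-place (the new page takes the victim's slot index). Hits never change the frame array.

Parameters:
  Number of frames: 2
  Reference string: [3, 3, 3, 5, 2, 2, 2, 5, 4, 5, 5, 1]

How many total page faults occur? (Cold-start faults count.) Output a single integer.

Step 0: ref 3 → FAULT, frames=[3,-]
Step 1: ref 3 → HIT, frames=[3,-]
Step 2: ref 3 → HIT, frames=[3,-]
Step 3: ref 5 → FAULT, frames=[3,5]
Step 4: ref 2 → FAULT (evict 3), frames=[2,5]
Step 5: ref 2 → HIT, frames=[2,5]
Step 6: ref 2 → HIT, frames=[2,5]
Step 7: ref 5 → HIT, frames=[2,5]
Step 8: ref 4 → FAULT (evict 2), frames=[4,5]
Step 9: ref 5 → HIT, frames=[4,5]
Step 10: ref 5 → HIT, frames=[4,5]
Step 11: ref 1 → FAULT (evict 4), frames=[1,5]
Total faults: 5

Answer: 5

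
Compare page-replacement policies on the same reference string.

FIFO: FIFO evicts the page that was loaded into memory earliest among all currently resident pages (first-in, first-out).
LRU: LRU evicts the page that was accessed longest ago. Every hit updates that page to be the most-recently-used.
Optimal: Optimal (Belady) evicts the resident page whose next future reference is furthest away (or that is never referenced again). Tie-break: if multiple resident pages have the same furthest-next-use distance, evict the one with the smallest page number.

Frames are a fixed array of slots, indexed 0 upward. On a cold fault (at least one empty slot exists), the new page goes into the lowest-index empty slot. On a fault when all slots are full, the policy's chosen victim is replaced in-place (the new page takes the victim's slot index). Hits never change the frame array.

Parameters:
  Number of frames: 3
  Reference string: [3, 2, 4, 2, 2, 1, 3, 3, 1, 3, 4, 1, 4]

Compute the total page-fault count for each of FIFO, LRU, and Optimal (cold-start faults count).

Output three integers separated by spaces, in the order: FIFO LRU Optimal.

Answer: 5 6 4

Derivation:
--- FIFO ---
  step 0: ref 3 -> FAULT, frames=[3,-,-] (faults so far: 1)
  step 1: ref 2 -> FAULT, frames=[3,2,-] (faults so far: 2)
  step 2: ref 4 -> FAULT, frames=[3,2,4] (faults so far: 3)
  step 3: ref 2 -> HIT, frames=[3,2,4] (faults so far: 3)
  step 4: ref 2 -> HIT, frames=[3,2,4] (faults so far: 3)
  step 5: ref 1 -> FAULT, evict 3, frames=[1,2,4] (faults so far: 4)
  step 6: ref 3 -> FAULT, evict 2, frames=[1,3,4] (faults so far: 5)
  step 7: ref 3 -> HIT, frames=[1,3,4] (faults so far: 5)
  step 8: ref 1 -> HIT, frames=[1,3,4] (faults so far: 5)
  step 9: ref 3 -> HIT, frames=[1,3,4] (faults so far: 5)
  step 10: ref 4 -> HIT, frames=[1,3,4] (faults so far: 5)
  step 11: ref 1 -> HIT, frames=[1,3,4] (faults so far: 5)
  step 12: ref 4 -> HIT, frames=[1,3,4] (faults so far: 5)
  FIFO total faults: 5
--- LRU ---
  step 0: ref 3 -> FAULT, frames=[3,-,-] (faults so far: 1)
  step 1: ref 2 -> FAULT, frames=[3,2,-] (faults so far: 2)
  step 2: ref 4 -> FAULT, frames=[3,2,4] (faults so far: 3)
  step 3: ref 2 -> HIT, frames=[3,2,4] (faults so far: 3)
  step 4: ref 2 -> HIT, frames=[3,2,4] (faults so far: 3)
  step 5: ref 1 -> FAULT, evict 3, frames=[1,2,4] (faults so far: 4)
  step 6: ref 3 -> FAULT, evict 4, frames=[1,2,3] (faults so far: 5)
  step 7: ref 3 -> HIT, frames=[1,2,3] (faults so far: 5)
  step 8: ref 1 -> HIT, frames=[1,2,3] (faults so far: 5)
  step 9: ref 3 -> HIT, frames=[1,2,3] (faults so far: 5)
  step 10: ref 4 -> FAULT, evict 2, frames=[1,4,3] (faults so far: 6)
  step 11: ref 1 -> HIT, frames=[1,4,3] (faults so far: 6)
  step 12: ref 4 -> HIT, frames=[1,4,3] (faults so far: 6)
  LRU total faults: 6
--- Optimal ---
  step 0: ref 3 -> FAULT, frames=[3,-,-] (faults so far: 1)
  step 1: ref 2 -> FAULT, frames=[3,2,-] (faults so far: 2)
  step 2: ref 4 -> FAULT, frames=[3,2,4] (faults so far: 3)
  step 3: ref 2 -> HIT, frames=[3,2,4] (faults so far: 3)
  step 4: ref 2 -> HIT, frames=[3,2,4] (faults so far: 3)
  step 5: ref 1 -> FAULT, evict 2, frames=[3,1,4] (faults so far: 4)
  step 6: ref 3 -> HIT, frames=[3,1,4] (faults so far: 4)
  step 7: ref 3 -> HIT, frames=[3,1,4] (faults so far: 4)
  step 8: ref 1 -> HIT, frames=[3,1,4] (faults so far: 4)
  step 9: ref 3 -> HIT, frames=[3,1,4] (faults so far: 4)
  step 10: ref 4 -> HIT, frames=[3,1,4] (faults so far: 4)
  step 11: ref 1 -> HIT, frames=[3,1,4] (faults so far: 4)
  step 12: ref 4 -> HIT, frames=[3,1,4] (faults so far: 4)
  Optimal total faults: 4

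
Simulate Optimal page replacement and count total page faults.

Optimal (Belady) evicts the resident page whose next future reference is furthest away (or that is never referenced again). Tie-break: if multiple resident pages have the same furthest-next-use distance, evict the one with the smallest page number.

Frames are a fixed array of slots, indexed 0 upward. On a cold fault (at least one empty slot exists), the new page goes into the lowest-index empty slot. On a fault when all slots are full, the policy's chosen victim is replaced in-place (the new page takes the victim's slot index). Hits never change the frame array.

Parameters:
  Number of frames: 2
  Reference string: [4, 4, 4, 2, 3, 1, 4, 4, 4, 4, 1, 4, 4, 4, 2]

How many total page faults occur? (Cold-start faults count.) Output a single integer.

Step 0: ref 4 → FAULT, frames=[4,-]
Step 1: ref 4 → HIT, frames=[4,-]
Step 2: ref 4 → HIT, frames=[4,-]
Step 3: ref 2 → FAULT, frames=[4,2]
Step 4: ref 3 → FAULT (evict 2), frames=[4,3]
Step 5: ref 1 → FAULT (evict 3), frames=[4,1]
Step 6: ref 4 → HIT, frames=[4,1]
Step 7: ref 4 → HIT, frames=[4,1]
Step 8: ref 4 → HIT, frames=[4,1]
Step 9: ref 4 → HIT, frames=[4,1]
Step 10: ref 1 → HIT, frames=[4,1]
Step 11: ref 4 → HIT, frames=[4,1]
Step 12: ref 4 → HIT, frames=[4,1]
Step 13: ref 4 → HIT, frames=[4,1]
Step 14: ref 2 → FAULT (evict 1), frames=[4,2]
Total faults: 5

Answer: 5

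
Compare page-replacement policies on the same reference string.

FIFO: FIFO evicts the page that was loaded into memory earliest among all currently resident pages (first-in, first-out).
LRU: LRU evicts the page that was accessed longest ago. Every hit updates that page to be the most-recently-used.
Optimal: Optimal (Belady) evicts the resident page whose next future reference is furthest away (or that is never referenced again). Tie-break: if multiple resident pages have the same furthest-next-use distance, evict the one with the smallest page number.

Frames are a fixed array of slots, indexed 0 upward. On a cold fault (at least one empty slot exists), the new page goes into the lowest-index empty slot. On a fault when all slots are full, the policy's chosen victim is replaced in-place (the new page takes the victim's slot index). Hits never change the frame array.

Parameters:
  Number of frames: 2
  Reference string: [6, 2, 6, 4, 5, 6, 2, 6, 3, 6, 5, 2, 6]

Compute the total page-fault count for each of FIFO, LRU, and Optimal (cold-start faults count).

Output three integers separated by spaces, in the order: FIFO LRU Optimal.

--- FIFO ---
  step 0: ref 6 -> FAULT, frames=[6,-] (faults so far: 1)
  step 1: ref 2 -> FAULT, frames=[6,2] (faults so far: 2)
  step 2: ref 6 -> HIT, frames=[6,2] (faults so far: 2)
  step 3: ref 4 -> FAULT, evict 6, frames=[4,2] (faults so far: 3)
  step 4: ref 5 -> FAULT, evict 2, frames=[4,5] (faults so far: 4)
  step 5: ref 6 -> FAULT, evict 4, frames=[6,5] (faults so far: 5)
  step 6: ref 2 -> FAULT, evict 5, frames=[6,2] (faults so far: 6)
  step 7: ref 6 -> HIT, frames=[6,2] (faults so far: 6)
  step 8: ref 3 -> FAULT, evict 6, frames=[3,2] (faults so far: 7)
  step 9: ref 6 -> FAULT, evict 2, frames=[3,6] (faults so far: 8)
  step 10: ref 5 -> FAULT, evict 3, frames=[5,6] (faults so far: 9)
  step 11: ref 2 -> FAULT, evict 6, frames=[5,2] (faults so far: 10)
  step 12: ref 6 -> FAULT, evict 5, frames=[6,2] (faults so far: 11)
  FIFO total faults: 11
--- LRU ---
  step 0: ref 6 -> FAULT, frames=[6,-] (faults so far: 1)
  step 1: ref 2 -> FAULT, frames=[6,2] (faults so far: 2)
  step 2: ref 6 -> HIT, frames=[6,2] (faults so far: 2)
  step 3: ref 4 -> FAULT, evict 2, frames=[6,4] (faults so far: 3)
  step 4: ref 5 -> FAULT, evict 6, frames=[5,4] (faults so far: 4)
  step 5: ref 6 -> FAULT, evict 4, frames=[5,6] (faults so far: 5)
  step 6: ref 2 -> FAULT, evict 5, frames=[2,6] (faults so far: 6)
  step 7: ref 6 -> HIT, frames=[2,6] (faults so far: 6)
  step 8: ref 3 -> FAULT, evict 2, frames=[3,6] (faults so far: 7)
  step 9: ref 6 -> HIT, frames=[3,6] (faults so far: 7)
  step 10: ref 5 -> FAULT, evict 3, frames=[5,6] (faults so far: 8)
  step 11: ref 2 -> FAULT, evict 6, frames=[5,2] (faults so far: 9)
  step 12: ref 6 -> FAULT, evict 5, frames=[6,2] (faults so far: 10)
  LRU total faults: 10
--- Optimal ---
  step 0: ref 6 -> FAULT, frames=[6,-] (faults so far: 1)
  step 1: ref 2 -> FAULT, frames=[6,2] (faults so far: 2)
  step 2: ref 6 -> HIT, frames=[6,2] (faults so far: 2)
  step 3: ref 4 -> FAULT, evict 2, frames=[6,4] (faults so far: 3)
  step 4: ref 5 -> FAULT, evict 4, frames=[6,5] (faults so far: 4)
  step 5: ref 6 -> HIT, frames=[6,5] (faults so far: 4)
  step 6: ref 2 -> FAULT, evict 5, frames=[6,2] (faults so far: 5)
  step 7: ref 6 -> HIT, frames=[6,2] (faults so far: 5)
  step 8: ref 3 -> FAULT, evict 2, frames=[6,3] (faults so far: 6)
  step 9: ref 6 -> HIT, frames=[6,3] (faults so far: 6)
  step 10: ref 5 -> FAULT, evict 3, frames=[6,5] (faults so far: 7)
  step 11: ref 2 -> FAULT, evict 5, frames=[6,2] (faults so far: 8)
  step 12: ref 6 -> HIT, frames=[6,2] (faults so far: 8)
  Optimal total faults: 8

Answer: 11 10 8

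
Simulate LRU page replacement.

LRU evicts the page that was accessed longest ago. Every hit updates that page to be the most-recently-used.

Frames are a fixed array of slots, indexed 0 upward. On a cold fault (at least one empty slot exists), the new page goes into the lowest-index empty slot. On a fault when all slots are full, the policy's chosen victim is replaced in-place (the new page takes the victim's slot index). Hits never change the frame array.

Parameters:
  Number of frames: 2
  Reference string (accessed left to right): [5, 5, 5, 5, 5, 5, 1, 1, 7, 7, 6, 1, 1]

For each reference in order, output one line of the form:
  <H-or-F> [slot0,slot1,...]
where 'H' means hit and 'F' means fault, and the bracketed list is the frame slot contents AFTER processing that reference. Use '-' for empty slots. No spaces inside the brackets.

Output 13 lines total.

F [5,-]
H [5,-]
H [5,-]
H [5,-]
H [5,-]
H [5,-]
F [5,1]
H [5,1]
F [7,1]
H [7,1]
F [7,6]
F [1,6]
H [1,6]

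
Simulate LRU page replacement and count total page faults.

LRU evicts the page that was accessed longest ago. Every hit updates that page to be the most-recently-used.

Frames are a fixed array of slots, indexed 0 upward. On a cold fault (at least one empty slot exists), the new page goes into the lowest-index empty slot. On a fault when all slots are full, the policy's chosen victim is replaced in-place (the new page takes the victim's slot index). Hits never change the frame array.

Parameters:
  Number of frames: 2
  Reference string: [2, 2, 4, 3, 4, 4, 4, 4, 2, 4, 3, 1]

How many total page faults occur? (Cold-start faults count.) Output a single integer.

Answer: 6

Derivation:
Step 0: ref 2 → FAULT, frames=[2,-]
Step 1: ref 2 → HIT, frames=[2,-]
Step 2: ref 4 → FAULT, frames=[2,4]
Step 3: ref 3 → FAULT (evict 2), frames=[3,4]
Step 4: ref 4 → HIT, frames=[3,4]
Step 5: ref 4 → HIT, frames=[3,4]
Step 6: ref 4 → HIT, frames=[3,4]
Step 7: ref 4 → HIT, frames=[3,4]
Step 8: ref 2 → FAULT (evict 3), frames=[2,4]
Step 9: ref 4 → HIT, frames=[2,4]
Step 10: ref 3 → FAULT (evict 2), frames=[3,4]
Step 11: ref 1 → FAULT (evict 4), frames=[3,1]
Total faults: 6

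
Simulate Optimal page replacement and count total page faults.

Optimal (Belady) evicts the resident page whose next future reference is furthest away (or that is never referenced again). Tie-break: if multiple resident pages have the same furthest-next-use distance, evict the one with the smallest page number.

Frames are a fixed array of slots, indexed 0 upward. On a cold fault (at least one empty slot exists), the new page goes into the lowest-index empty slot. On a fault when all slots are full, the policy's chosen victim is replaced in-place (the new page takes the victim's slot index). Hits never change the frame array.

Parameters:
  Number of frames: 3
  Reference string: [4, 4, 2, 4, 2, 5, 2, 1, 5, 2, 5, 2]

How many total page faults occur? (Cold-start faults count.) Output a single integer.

Answer: 4

Derivation:
Step 0: ref 4 → FAULT, frames=[4,-,-]
Step 1: ref 4 → HIT, frames=[4,-,-]
Step 2: ref 2 → FAULT, frames=[4,2,-]
Step 3: ref 4 → HIT, frames=[4,2,-]
Step 4: ref 2 → HIT, frames=[4,2,-]
Step 5: ref 5 → FAULT, frames=[4,2,5]
Step 6: ref 2 → HIT, frames=[4,2,5]
Step 7: ref 1 → FAULT (evict 4), frames=[1,2,5]
Step 8: ref 5 → HIT, frames=[1,2,5]
Step 9: ref 2 → HIT, frames=[1,2,5]
Step 10: ref 5 → HIT, frames=[1,2,5]
Step 11: ref 2 → HIT, frames=[1,2,5]
Total faults: 4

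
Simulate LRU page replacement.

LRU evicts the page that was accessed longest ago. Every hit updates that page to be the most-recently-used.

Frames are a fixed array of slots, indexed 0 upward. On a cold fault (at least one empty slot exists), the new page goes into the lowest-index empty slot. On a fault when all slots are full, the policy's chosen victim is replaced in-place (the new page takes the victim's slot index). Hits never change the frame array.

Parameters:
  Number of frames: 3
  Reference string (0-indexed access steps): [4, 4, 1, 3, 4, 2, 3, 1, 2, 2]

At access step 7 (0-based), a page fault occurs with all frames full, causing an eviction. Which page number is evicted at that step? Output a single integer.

Answer: 4

Derivation:
Step 0: ref 4 -> FAULT, frames=[4,-,-]
Step 1: ref 4 -> HIT, frames=[4,-,-]
Step 2: ref 1 -> FAULT, frames=[4,1,-]
Step 3: ref 3 -> FAULT, frames=[4,1,3]
Step 4: ref 4 -> HIT, frames=[4,1,3]
Step 5: ref 2 -> FAULT, evict 1, frames=[4,2,3]
Step 6: ref 3 -> HIT, frames=[4,2,3]
Step 7: ref 1 -> FAULT, evict 4, frames=[1,2,3]
At step 7: evicted page 4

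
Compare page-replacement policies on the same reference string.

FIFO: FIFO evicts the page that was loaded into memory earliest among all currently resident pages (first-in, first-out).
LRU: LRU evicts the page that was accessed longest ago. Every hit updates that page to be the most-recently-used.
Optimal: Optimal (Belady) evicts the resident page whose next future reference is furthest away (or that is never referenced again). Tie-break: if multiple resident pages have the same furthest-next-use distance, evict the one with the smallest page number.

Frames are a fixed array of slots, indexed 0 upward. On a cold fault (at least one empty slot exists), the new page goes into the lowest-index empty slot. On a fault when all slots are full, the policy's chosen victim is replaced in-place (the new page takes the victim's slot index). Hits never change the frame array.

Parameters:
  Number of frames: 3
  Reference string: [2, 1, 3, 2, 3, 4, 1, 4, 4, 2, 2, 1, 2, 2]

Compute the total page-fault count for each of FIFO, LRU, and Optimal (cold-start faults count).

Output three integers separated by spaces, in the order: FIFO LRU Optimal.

Answer: 6 6 4

Derivation:
--- FIFO ---
  step 0: ref 2 -> FAULT, frames=[2,-,-] (faults so far: 1)
  step 1: ref 1 -> FAULT, frames=[2,1,-] (faults so far: 2)
  step 2: ref 3 -> FAULT, frames=[2,1,3] (faults so far: 3)
  step 3: ref 2 -> HIT, frames=[2,1,3] (faults so far: 3)
  step 4: ref 3 -> HIT, frames=[2,1,3] (faults so far: 3)
  step 5: ref 4 -> FAULT, evict 2, frames=[4,1,3] (faults so far: 4)
  step 6: ref 1 -> HIT, frames=[4,1,3] (faults so far: 4)
  step 7: ref 4 -> HIT, frames=[4,1,3] (faults so far: 4)
  step 8: ref 4 -> HIT, frames=[4,1,3] (faults so far: 4)
  step 9: ref 2 -> FAULT, evict 1, frames=[4,2,3] (faults so far: 5)
  step 10: ref 2 -> HIT, frames=[4,2,3] (faults so far: 5)
  step 11: ref 1 -> FAULT, evict 3, frames=[4,2,1] (faults so far: 6)
  step 12: ref 2 -> HIT, frames=[4,2,1] (faults so far: 6)
  step 13: ref 2 -> HIT, frames=[4,2,1] (faults so far: 6)
  FIFO total faults: 6
--- LRU ---
  step 0: ref 2 -> FAULT, frames=[2,-,-] (faults so far: 1)
  step 1: ref 1 -> FAULT, frames=[2,1,-] (faults so far: 2)
  step 2: ref 3 -> FAULT, frames=[2,1,3] (faults so far: 3)
  step 3: ref 2 -> HIT, frames=[2,1,3] (faults so far: 3)
  step 4: ref 3 -> HIT, frames=[2,1,3] (faults so far: 3)
  step 5: ref 4 -> FAULT, evict 1, frames=[2,4,3] (faults so far: 4)
  step 6: ref 1 -> FAULT, evict 2, frames=[1,4,3] (faults so far: 5)
  step 7: ref 4 -> HIT, frames=[1,4,3] (faults so far: 5)
  step 8: ref 4 -> HIT, frames=[1,4,3] (faults so far: 5)
  step 9: ref 2 -> FAULT, evict 3, frames=[1,4,2] (faults so far: 6)
  step 10: ref 2 -> HIT, frames=[1,4,2] (faults so far: 6)
  step 11: ref 1 -> HIT, frames=[1,4,2] (faults so far: 6)
  step 12: ref 2 -> HIT, frames=[1,4,2] (faults so far: 6)
  step 13: ref 2 -> HIT, frames=[1,4,2] (faults so far: 6)
  LRU total faults: 6
--- Optimal ---
  step 0: ref 2 -> FAULT, frames=[2,-,-] (faults so far: 1)
  step 1: ref 1 -> FAULT, frames=[2,1,-] (faults so far: 2)
  step 2: ref 3 -> FAULT, frames=[2,1,3] (faults so far: 3)
  step 3: ref 2 -> HIT, frames=[2,1,3] (faults so far: 3)
  step 4: ref 3 -> HIT, frames=[2,1,3] (faults so far: 3)
  step 5: ref 4 -> FAULT, evict 3, frames=[2,1,4] (faults so far: 4)
  step 6: ref 1 -> HIT, frames=[2,1,4] (faults so far: 4)
  step 7: ref 4 -> HIT, frames=[2,1,4] (faults so far: 4)
  step 8: ref 4 -> HIT, frames=[2,1,4] (faults so far: 4)
  step 9: ref 2 -> HIT, frames=[2,1,4] (faults so far: 4)
  step 10: ref 2 -> HIT, frames=[2,1,4] (faults so far: 4)
  step 11: ref 1 -> HIT, frames=[2,1,4] (faults so far: 4)
  step 12: ref 2 -> HIT, frames=[2,1,4] (faults so far: 4)
  step 13: ref 2 -> HIT, frames=[2,1,4] (faults so far: 4)
  Optimal total faults: 4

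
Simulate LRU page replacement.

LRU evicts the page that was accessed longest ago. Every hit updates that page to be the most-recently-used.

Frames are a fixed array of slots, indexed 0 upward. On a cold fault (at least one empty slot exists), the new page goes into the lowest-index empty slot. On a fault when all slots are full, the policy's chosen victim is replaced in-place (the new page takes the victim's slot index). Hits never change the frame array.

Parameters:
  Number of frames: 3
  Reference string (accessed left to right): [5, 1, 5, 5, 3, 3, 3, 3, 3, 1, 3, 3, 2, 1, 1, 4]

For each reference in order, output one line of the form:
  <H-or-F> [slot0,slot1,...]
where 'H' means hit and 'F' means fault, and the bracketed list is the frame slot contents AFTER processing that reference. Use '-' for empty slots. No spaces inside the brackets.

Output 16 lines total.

F [5,-,-]
F [5,1,-]
H [5,1,-]
H [5,1,-]
F [5,1,3]
H [5,1,3]
H [5,1,3]
H [5,1,3]
H [5,1,3]
H [5,1,3]
H [5,1,3]
H [5,1,3]
F [2,1,3]
H [2,1,3]
H [2,1,3]
F [2,1,4]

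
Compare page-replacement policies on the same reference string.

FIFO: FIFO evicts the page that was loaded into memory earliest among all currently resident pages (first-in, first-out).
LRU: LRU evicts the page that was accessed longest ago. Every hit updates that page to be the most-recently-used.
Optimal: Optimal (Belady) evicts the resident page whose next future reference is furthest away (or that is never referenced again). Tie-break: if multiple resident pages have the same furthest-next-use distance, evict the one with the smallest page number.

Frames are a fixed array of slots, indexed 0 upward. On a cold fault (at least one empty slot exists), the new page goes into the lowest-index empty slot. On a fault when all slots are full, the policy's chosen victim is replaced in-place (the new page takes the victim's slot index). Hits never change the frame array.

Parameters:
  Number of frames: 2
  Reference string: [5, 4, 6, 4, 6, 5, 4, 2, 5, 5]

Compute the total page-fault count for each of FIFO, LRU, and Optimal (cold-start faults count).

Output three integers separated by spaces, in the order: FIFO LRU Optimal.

Answer: 7 7 5

Derivation:
--- FIFO ---
  step 0: ref 5 -> FAULT, frames=[5,-] (faults so far: 1)
  step 1: ref 4 -> FAULT, frames=[5,4] (faults so far: 2)
  step 2: ref 6 -> FAULT, evict 5, frames=[6,4] (faults so far: 3)
  step 3: ref 4 -> HIT, frames=[6,4] (faults so far: 3)
  step 4: ref 6 -> HIT, frames=[6,4] (faults so far: 3)
  step 5: ref 5 -> FAULT, evict 4, frames=[6,5] (faults so far: 4)
  step 6: ref 4 -> FAULT, evict 6, frames=[4,5] (faults so far: 5)
  step 7: ref 2 -> FAULT, evict 5, frames=[4,2] (faults so far: 6)
  step 8: ref 5 -> FAULT, evict 4, frames=[5,2] (faults so far: 7)
  step 9: ref 5 -> HIT, frames=[5,2] (faults so far: 7)
  FIFO total faults: 7
--- LRU ---
  step 0: ref 5 -> FAULT, frames=[5,-] (faults so far: 1)
  step 1: ref 4 -> FAULT, frames=[5,4] (faults so far: 2)
  step 2: ref 6 -> FAULT, evict 5, frames=[6,4] (faults so far: 3)
  step 3: ref 4 -> HIT, frames=[6,4] (faults so far: 3)
  step 4: ref 6 -> HIT, frames=[6,4] (faults so far: 3)
  step 5: ref 5 -> FAULT, evict 4, frames=[6,5] (faults so far: 4)
  step 6: ref 4 -> FAULT, evict 6, frames=[4,5] (faults so far: 5)
  step 7: ref 2 -> FAULT, evict 5, frames=[4,2] (faults so far: 6)
  step 8: ref 5 -> FAULT, evict 4, frames=[5,2] (faults so far: 7)
  step 9: ref 5 -> HIT, frames=[5,2] (faults so far: 7)
  LRU total faults: 7
--- Optimal ---
  step 0: ref 5 -> FAULT, frames=[5,-] (faults so far: 1)
  step 1: ref 4 -> FAULT, frames=[5,4] (faults so far: 2)
  step 2: ref 6 -> FAULT, evict 5, frames=[6,4] (faults so far: 3)
  step 3: ref 4 -> HIT, frames=[6,4] (faults so far: 3)
  step 4: ref 6 -> HIT, frames=[6,4] (faults so far: 3)
  step 5: ref 5 -> FAULT, evict 6, frames=[5,4] (faults so far: 4)
  step 6: ref 4 -> HIT, frames=[5,4] (faults so far: 4)
  step 7: ref 2 -> FAULT, evict 4, frames=[5,2] (faults so far: 5)
  step 8: ref 5 -> HIT, frames=[5,2] (faults so far: 5)
  step 9: ref 5 -> HIT, frames=[5,2] (faults so far: 5)
  Optimal total faults: 5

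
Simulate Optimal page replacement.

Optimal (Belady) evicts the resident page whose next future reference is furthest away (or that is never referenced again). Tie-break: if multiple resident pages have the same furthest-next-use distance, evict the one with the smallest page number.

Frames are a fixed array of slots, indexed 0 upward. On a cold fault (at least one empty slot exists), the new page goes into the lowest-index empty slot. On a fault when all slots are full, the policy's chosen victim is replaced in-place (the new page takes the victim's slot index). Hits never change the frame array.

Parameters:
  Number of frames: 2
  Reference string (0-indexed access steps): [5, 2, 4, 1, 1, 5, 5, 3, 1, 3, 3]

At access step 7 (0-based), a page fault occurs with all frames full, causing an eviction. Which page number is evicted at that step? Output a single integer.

Step 0: ref 5 -> FAULT, frames=[5,-]
Step 1: ref 2 -> FAULT, frames=[5,2]
Step 2: ref 4 -> FAULT, evict 2, frames=[5,4]
Step 3: ref 1 -> FAULT, evict 4, frames=[5,1]
Step 4: ref 1 -> HIT, frames=[5,1]
Step 5: ref 5 -> HIT, frames=[5,1]
Step 6: ref 5 -> HIT, frames=[5,1]
Step 7: ref 3 -> FAULT, evict 5, frames=[3,1]
At step 7: evicted page 5

Answer: 5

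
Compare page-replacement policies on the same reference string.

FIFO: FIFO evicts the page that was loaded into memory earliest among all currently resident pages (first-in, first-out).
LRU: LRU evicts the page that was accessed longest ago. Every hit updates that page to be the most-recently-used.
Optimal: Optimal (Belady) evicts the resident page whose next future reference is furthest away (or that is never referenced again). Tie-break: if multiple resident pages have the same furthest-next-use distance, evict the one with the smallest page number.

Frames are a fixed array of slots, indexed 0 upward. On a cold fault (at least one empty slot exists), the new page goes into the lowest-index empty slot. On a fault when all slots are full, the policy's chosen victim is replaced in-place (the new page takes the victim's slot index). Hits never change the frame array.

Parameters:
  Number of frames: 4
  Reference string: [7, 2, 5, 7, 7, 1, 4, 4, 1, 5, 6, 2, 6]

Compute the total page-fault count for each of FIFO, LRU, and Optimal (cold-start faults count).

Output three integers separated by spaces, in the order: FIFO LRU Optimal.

--- FIFO ---
  step 0: ref 7 -> FAULT, frames=[7,-,-,-] (faults so far: 1)
  step 1: ref 2 -> FAULT, frames=[7,2,-,-] (faults so far: 2)
  step 2: ref 5 -> FAULT, frames=[7,2,5,-] (faults so far: 3)
  step 3: ref 7 -> HIT, frames=[7,2,5,-] (faults so far: 3)
  step 4: ref 7 -> HIT, frames=[7,2,5,-] (faults so far: 3)
  step 5: ref 1 -> FAULT, frames=[7,2,5,1] (faults so far: 4)
  step 6: ref 4 -> FAULT, evict 7, frames=[4,2,5,1] (faults so far: 5)
  step 7: ref 4 -> HIT, frames=[4,2,5,1] (faults so far: 5)
  step 8: ref 1 -> HIT, frames=[4,2,5,1] (faults so far: 5)
  step 9: ref 5 -> HIT, frames=[4,2,5,1] (faults so far: 5)
  step 10: ref 6 -> FAULT, evict 2, frames=[4,6,5,1] (faults so far: 6)
  step 11: ref 2 -> FAULT, evict 5, frames=[4,6,2,1] (faults so far: 7)
  step 12: ref 6 -> HIT, frames=[4,6,2,1] (faults so far: 7)
  FIFO total faults: 7
--- LRU ---
  step 0: ref 7 -> FAULT, frames=[7,-,-,-] (faults so far: 1)
  step 1: ref 2 -> FAULT, frames=[7,2,-,-] (faults so far: 2)
  step 2: ref 5 -> FAULT, frames=[7,2,5,-] (faults so far: 3)
  step 3: ref 7 -> HIT, frames=[7,2,5,-] (faults so far: 3)
  step 4: ref 7 -> HIT, frames=[7,2,5,-] (faults so far: 3)
  step 5: ref 1 -> FAULT, frames=[7,2,5,1] (faults so far: 4)
  step 6: ref 4 -> FAULT, evict 2, frames=[7,4,5,1] (faults so far: 5)
  step 7: ref 4 -> HIT, frames=[7,4,5,1] (faults so far: 5)
  step 8: ref 1 -> HIT, frames=[7,4,5,1] (faults so far: 5)
  step 9: ref 5 -> HIT, frames=[7,4,5,1] (faults so far: 5)
  step 10: ref 6 -> FAULT, evict 7, frames=[6,4,5,1] (faults so far: 6)
  step 11: ref 2 -> FAULT, evict 4, frames=[6,2,5,1] (faults so far: 7)
  step 12: ref 6 -> HIT, frames=[6,2,5,1] (faults so far: 7)
  LRU total faults: 7
--- Optimal ---
  step 0: ref 7 -> FAULT, frames=[7,-,-,-] (faults so far: 1)
  step 1: ref 2 -> FAULT, frames=[7,2,-,-] (faults so far: 2)
  step 2: ref 5 -> FAULT, frames=[7,2,5,-] (faults so far: 3)
  step 3: ref 7 -> HIT, frames=[7,2,5,-] (faults so far: 3)
  step 4: ref 7 -> HIT, frames=[7,2,5,-] (faults so far: 3)
  step 5: ref 1 -> FAULT, frames=[7,2,5,1] (faults so far: 4)
  step 6: ref 4 -> FAULT, evict 7, frames=[4,2,5,1] (faults so far: 5)
  step 7: ref 4 -> HIT, frames=[4,2,5,1] (faults so far: 5)
  step 8: ref 1 -> HIT, frames=[4,2,5,1] (faults so far: 5)
  step 9: ref 5 -> HIT, frames=[4,2,5,1] (faults so far: 5)
  step 10: ref 6 -> FAULT, evict 1, frames=[4,2,5,6] (faults so far: 6)
  step 11: ref 2 -> HIT, frames=[4,2,5,6] (faults so far: 6)
  step 12: ref 6 -> HIT, frames=[4,2,5,6] (faults so far: 6)
  Optimal total faults: 6

Answer: 7 7 6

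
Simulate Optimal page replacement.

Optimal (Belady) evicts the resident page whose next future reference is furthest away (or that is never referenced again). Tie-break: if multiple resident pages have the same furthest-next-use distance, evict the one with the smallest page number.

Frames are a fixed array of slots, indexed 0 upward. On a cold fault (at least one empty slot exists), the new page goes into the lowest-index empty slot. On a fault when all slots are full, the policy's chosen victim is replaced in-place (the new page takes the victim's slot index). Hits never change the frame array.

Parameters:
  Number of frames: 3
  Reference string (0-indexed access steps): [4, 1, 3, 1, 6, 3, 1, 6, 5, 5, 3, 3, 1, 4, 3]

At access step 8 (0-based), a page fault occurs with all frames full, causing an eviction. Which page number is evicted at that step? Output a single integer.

Answer: 6

Derivation:
Step 0: ref 4 -> FAULT, frames=[4,-,-]
Step 1: ref 1 -> FAULT, frames=[4,1,-]
Step 2: ref 3 -> FAULT, frames=[4,1,3]
Step 3: ref 1 -> HIT, frames=[4,1,3]
Step 4: ref 6 -> FAULT, evict 4, frames=[6,1,3]
Step 5: ref 3 -> HIT, frames=[6,1,3]
Step 6: ref 1 -> HIT, frames=[6,1,3]
Step 7: ref 6 -> HIT, frames=[6,1,3]
Step 8: ref 5 -> FAULT, evict 6, frames=[5,1,3]
At step 8: evicted page 6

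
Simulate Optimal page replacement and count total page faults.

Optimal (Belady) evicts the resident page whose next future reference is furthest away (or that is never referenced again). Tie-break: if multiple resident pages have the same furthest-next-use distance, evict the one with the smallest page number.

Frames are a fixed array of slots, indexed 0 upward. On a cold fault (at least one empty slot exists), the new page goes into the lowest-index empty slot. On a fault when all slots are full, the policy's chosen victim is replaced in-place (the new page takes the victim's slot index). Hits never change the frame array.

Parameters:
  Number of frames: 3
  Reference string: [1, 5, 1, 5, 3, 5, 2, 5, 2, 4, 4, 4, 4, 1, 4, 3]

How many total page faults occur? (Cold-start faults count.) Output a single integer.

Answer: 6

Derivation:
Step 0: ref 1 → FAULT, frames=[1,-,-]
Step 1: ref 5 → FAULT, frames=[1,5,-]
Step 2: ref 1 → HIT, frames=[1,5,-]
Step 3: ref 5 → HIT, frames=[1,5,-]
Step 4: ref 3 → FAULT, frames=[1,5,3]
Step 5: ref 5 → HIT, frames=[1,5,3]
Step 6: ref 2 → FAULT (evict 3), frames=[1,5,2]
Step 7: ref 5 → HIT, frames=[1,5,2]
Step 8: ref 2 → HIT, frames=[1,5,2]
Step 9: ref 4 → FAULT (evict 2), frames=[1,5,4]
Step 10: ref 4 → HIT, frames=[1,5,4]
Step 11: ref 4 → HIT, frames=[1,5,4]
Step 12: ref 4 → HIT, frames=[1,5,4]
Step 13: ref 1 → HIT, frames=[1,5,4]
Step 14: ref 4 → HIT, frames=[1,5,4]
Step 15: ref 3 → FAULT (evict 1), frames=[3,5,4]
Total faults: 6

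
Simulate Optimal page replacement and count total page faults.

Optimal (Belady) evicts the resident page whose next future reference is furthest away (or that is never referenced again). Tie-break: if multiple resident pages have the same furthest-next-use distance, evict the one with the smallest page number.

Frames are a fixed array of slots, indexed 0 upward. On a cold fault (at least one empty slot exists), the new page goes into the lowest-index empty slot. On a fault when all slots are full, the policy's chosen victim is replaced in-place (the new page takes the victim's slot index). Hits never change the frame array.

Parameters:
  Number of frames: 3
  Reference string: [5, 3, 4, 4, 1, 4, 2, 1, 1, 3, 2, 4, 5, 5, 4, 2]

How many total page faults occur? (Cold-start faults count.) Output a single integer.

Step 0: ref 5 → FAULT, frames=[5,-,-]
Step 1: ref 3 → FAULT, frames=[5,3,-]
Step 2: ref 4 → FAULT, frames=[5,3,4]
Step 3: ref 4 → HIT, frames=[5,3,4]
Step 4: ref 1 → FAULT (evict 5), frames=[1,3,4]
Step 5: ref 4 → HIT, frames=[1,3,4]
Step 6: ref 2 → FAULT (evict 4), frames=[1,3,2]
Step 7: ref 1 → HIT, frames=[1,3,2]
Step 8: ref 1 → HIT, frames=[1,3,2]
Step 9: ref 3 → HIT, frames=[1,3,2]
Step 10: ref 2 → HIT, frames=[1,3,2]
Step 11: ref 4 → FAULT (evict 1), frames=[4,3,2]
Step 12: ref 5 → FAULT (evict 3), frames=[4,5,2]
Step 13: ref 5 → HIT, frames=[4,5,2]
Step 14: ref 4 → HIT, frames=[4,5,2]
Step 15: ref 2 → HIT, frames=[4,5,2]
Total faults: 7

Answer: 7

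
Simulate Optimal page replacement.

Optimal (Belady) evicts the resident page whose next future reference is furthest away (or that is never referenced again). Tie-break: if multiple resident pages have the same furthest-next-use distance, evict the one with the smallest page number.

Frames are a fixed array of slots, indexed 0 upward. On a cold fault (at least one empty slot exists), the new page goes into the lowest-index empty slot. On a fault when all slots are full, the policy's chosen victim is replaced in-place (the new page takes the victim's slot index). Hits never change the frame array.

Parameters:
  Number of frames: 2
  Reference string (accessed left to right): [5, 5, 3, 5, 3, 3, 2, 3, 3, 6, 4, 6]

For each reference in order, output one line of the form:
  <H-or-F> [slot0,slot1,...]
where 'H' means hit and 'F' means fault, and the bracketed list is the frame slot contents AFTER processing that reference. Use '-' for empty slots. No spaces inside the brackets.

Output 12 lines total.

F [5,-]
H [5,-]
F [5,3]
H [5,3]
H [5,3]
H [5,3]
F [2,3]
H [2,3]
H [2,3]
F [6,3]
F [6,4]
H [6,4]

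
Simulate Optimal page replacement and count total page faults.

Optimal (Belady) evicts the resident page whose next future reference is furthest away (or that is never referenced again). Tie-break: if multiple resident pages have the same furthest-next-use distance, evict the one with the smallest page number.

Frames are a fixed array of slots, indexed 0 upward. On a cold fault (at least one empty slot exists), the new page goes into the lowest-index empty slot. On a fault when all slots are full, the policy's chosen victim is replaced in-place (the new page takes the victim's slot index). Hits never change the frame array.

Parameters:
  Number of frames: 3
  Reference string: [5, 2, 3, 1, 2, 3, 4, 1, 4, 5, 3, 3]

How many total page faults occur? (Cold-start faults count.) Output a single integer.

Step 0: ref 5 → FAULT, frames=[5,-,-]
Step 1: ref 2 → FAULT, frames=[5,2,-]
Step 2: ref 3 → FAULT, frames=[5,2,3]
Step 3: ref 1 → FAULT (evict 5), frames=[1,2,3]
Step 4: ref 2 → HIT, frames=[1,2,3]
Step 5: ref 3 → HIT, frames=[1,2,3]
Step 6: ref 4 → FAULT (evict 2), frames=[1,4,3]
Step 7: ref 1 → HIT, frames=[1,4,3]
Step 8: ref 4 → HIT, frames=[1,4,3]
Step 9: ref 5 → FAULT (evict 1), frames=[5,4,3]
Step 10: ref 3 → HIT, frames=[5,4,3]
Step 11: ref 3 → HIT, frames=[5,4,3]
Total faults: 6

Answer: 6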